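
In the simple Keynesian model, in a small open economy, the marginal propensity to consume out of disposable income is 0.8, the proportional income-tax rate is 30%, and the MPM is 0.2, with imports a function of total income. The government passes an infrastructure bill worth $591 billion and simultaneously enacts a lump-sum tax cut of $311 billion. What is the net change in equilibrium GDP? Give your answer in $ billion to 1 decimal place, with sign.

+$1,312.2 billion

Expenditure multiplier = 1/(1 − c(1−t) + m) = 1/(1 − 0.8×0.7 + 0.2) = 1/0.64 ≈ 1.563.
ΔG contributes k·ΔG = (+$591 billion) / 0.64 ≈ +$923.4 billion.
ΔT of −$311 billion changes first-round spending by −c·ΔT = +$248.8 billion, contributing k·(−c·ΔT) = (+$248.8 billion) / 0.64 ≈ +$388.8 billion.
Net ΔY = k(ΔG − c·ΔT) = (+$839.8 billion) / 0.64 ≈ +$1,312.2 billion.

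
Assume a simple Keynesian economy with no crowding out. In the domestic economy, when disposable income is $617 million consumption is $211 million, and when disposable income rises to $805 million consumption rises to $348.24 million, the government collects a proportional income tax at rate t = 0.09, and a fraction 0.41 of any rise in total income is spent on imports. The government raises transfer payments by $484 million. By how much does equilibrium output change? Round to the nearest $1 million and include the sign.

+$474 million

MPC = ΔC/ΔYd = (348.24 − 211)/(805 − 617) = 137.24/188 = 0.73.
The transfer change shifts disposable income by +$484 million, so first-round consumption changes by c·ΔTR = 0.73 × (+$484 million) = +$353.32 million.
Expenditure multiplier = 1/(1 − c(1−t) + m) = 1/(1 − 0.73×0.91 + 0.41) = 1/0.7457 ≈ 1.341.
The transfer multiplier is c × k ≈ 0.979, so ΔY = k × (c·ΔTR) = (+$353.32 million) / 0.7457 ≈ +$474 million.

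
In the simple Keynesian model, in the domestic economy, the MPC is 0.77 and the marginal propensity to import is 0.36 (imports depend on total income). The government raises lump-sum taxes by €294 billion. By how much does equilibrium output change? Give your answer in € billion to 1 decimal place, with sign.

−€383.7 billion

A lump-sum tax change of +€294 billion shifts disposable income by −€294 billion; first-round consumption changes by −c × ΔT = −0.77 × (+€294 billion) = −€226.38 billion.
Expenditure multiplier = 1/(1 − c + m) = 1/(1 − 0.77 + 0.36) = 1/0.59 ≈ 1.695.
The tax multiplier is −c × k ≈ −1.305, so ΔY = k × (−c·ΔT) = (−€226.38 billion) / 0.59 ≈ −€383.7 billion.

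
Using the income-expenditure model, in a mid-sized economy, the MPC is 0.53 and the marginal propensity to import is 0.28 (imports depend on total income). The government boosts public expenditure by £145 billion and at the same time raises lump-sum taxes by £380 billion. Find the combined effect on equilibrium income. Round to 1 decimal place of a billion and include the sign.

Expenditure multiplier = 1/(1 − c + m) = 1/(1 − 0.53 + 0.28) = 1/0.75 ≈ 1.333.
ΔG contributes k·ΔG = (+£145 billion) / 0.75 ≈ +£193.3 billion.
ΔT of +£380 billion changes first-round spending by −c·ΔT = −£201.4 billion, contributing k·(−c·ΔT) = (−£201.4 billion) / 0.75 ≈ −£268.5 billion.
Net ΔY = k(ΔG − c·ΔT) = (−£56.4 billion) / 0.75 = −£75.2 billion.

−£75.2 billion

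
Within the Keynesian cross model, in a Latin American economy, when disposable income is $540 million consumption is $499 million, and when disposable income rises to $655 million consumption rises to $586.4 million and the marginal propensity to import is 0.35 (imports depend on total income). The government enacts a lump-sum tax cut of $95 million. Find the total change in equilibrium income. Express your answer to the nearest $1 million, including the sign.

MPC = ΔC/ΔYd = (586.4 − 499)/(655 − 540) = 87.4/115 = 0.76.
A lump-sum tax change of −$95 million shifts disposable income by +$95 million; first-round consumption changes by −c × ΔT = −0.76 × (−$95 million) = +$72.2 million.
Expenditure multiplier = 1/(1 − c + m) = 1/(1 − 0.76 + 0.35) = 1/0.59 ≈ 1.695.
The tax multiplier is −c × k ≈ −1.288, so ΔY = k × (−c·ΔT) = (+$72.2 million) / 0.59 ≈ +$122 million.

+$122 million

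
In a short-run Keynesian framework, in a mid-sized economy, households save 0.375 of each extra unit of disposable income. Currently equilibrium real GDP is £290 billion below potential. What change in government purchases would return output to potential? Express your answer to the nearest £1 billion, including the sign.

MPC = 1 − MPS = 1 − 0.375 = 0.625.
Spending multiplier = 1/(1 − MPC) = 1/(1 − 0.625) = 1/0.375 ≈ 2.667.
Need ΔY = +£290 billion, so ΔG = ΔY/k = (+£290 billion) × 0.375 ≈ +£109 billion.
The government should increase government purchases by £109 billion.

+£109 billion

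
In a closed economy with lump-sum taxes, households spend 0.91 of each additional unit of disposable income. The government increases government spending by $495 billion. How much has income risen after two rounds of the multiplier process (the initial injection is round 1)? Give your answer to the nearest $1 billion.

$945 billion

Round 1 adds ΔG = $495 billion; each later round is MPC = 0.91 times the previous.
After 2 rounds: 495 + 450.45 = ΔG·(1 − c^2)/(1 − c) = 495 × (1 − 0.8281)/0.09 ≈ $945 billion.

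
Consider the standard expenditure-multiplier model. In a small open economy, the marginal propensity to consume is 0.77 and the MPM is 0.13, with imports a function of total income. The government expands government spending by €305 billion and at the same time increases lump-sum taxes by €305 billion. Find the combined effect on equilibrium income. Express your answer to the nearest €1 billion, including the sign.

+€195 billion

Expenditure multiplier = 1/(1 − c + m) = 1/(1 − 0.77 + 0.13) = 1/0.36 ≈ 2.778.
ΔG contributes k·ΔG = (+€305 billion) / 0.36 ≈ +€847.2 billion.
ΔT of +€305 billion changes first-round spending by −c·ΔT = −€234.85 billion, contributing k·(−c·ΔT) = (−€234.85 billion) / 0.36 ≈ −€652.4 billion.
Net ΔY = k(ΔG − c·ΔT) = (+€70.15 billion) / 0.36 ≈ +€195 billion.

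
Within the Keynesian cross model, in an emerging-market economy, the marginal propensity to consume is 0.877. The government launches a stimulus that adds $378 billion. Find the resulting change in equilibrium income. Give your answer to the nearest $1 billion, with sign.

Expenditure multiplier = 1/(1 − MPC) = 1/(1 − 0.877) = 1/0.123 ≈ 8.13.
ΔY = k × ΔG = (+$378 billion) / 0.123 ≈ +$3,073 billion.

+$3,073 billion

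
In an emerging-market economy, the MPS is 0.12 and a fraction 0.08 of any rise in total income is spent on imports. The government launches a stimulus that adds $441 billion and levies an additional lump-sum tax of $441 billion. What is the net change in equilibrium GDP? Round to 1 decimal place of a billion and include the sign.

+$264.6 billion

MPC = 1 − MPS = 1 − 0.12 = 0.88.
Expenditure multiplier = 1/(1 − c + m) = 1/(1 − 0.88 + 0.08) = 1/0.2 = 5.
ΔG contributes k·ΔG = (+$441 billion) / 0.2 = +$2,205 billion.
ΔT of +$441 billion changes first-round spending by −c·ΔT = −$388.08 billion, contributing k·(−c·ΔT) = (−$388.08 billion) / 0.2 = −$1,940.4 billion.
Net ΔY = k(ΔG − c·ΔT) = (+$52.92 billion) / 0.2 = +$264.6 billion.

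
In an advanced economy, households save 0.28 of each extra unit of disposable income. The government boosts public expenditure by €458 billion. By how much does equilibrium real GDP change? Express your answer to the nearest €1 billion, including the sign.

MPC = 1 − MPS = 1 − 0.28 = 0.72.
Government-spending multiplier = 1/(1 − MPC) = 1/(1 − 0.72) = 1/0.28 ≈ 3.571.
ΔY = k × ΔG = (+€458 billion) / 0.28 ≈ +€1,636 billion.

+€1,636 billion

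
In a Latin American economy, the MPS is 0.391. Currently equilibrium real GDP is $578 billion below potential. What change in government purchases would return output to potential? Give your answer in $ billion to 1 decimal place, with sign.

+$226.0 billion

MPC = 1 − MPS = 1 − 0.391 = 0.609.
Spending multiplier = 1/(1 − MPC) = 1/(1 − 0.609) = 1/0.391 ≈ 2.558.
Need ΔY = +$578 billion, so ΔG = ΔY/k = (+$578 billion) × 0.391 ≈ +$226 billion.
The government should increase government purchases by $226 billion.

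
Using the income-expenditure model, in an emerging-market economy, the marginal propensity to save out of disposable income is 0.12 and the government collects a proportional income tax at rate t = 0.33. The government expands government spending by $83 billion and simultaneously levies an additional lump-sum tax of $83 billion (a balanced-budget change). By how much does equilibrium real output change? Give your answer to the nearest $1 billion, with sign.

+$24 billion

MPC = 1 − MPS = 1 − 0.12 = 0.88.
Expenditure multiplier = 1/(1 − c(1−t)) = 1/(1 − 0.88×0.67) = 1/0.4104 ≈ 2.437.
ΔG contributes k·ΔG = (+$83 billion) / 0.4104 ≈ +$202.2 billion.
ΔT of +$83 billion changes first-round spending by −c·ΔT = −$73.04 billion, contributing k·(−c·ΔT) = (−$73.04 billion) / 0.4104 ≈ −$178 billion.
Net ΔY = k(ΔG − c·ΔT) = (+$9.96 billion) / 0.4104 ≈ +$24 billion.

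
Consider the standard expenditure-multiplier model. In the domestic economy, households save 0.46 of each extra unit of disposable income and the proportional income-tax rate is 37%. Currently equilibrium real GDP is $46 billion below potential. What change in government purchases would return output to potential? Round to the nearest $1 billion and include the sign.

+$30 billion

MPC = 1 − MPS = 1 − 0.46 = 0.54.
Spending multiplier = 1/(1 − c(1−t)) = 1/(1 − 0.54×0.63) = 1/0.6598 ≈ 1.516.
Need ΔY = +$46 billion, so ΔG = ΔY/k = (+$46 billion) × 0.6598 ≈ +$30 billion.
The government should increase government purchases by $30 billion.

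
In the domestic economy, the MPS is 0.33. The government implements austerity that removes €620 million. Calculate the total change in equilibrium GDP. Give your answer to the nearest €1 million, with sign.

MPC = 1 − MPS = 1 − 0.33 = 0.67.
Government-spending multiplier = 1/(1 − MPC) = 1/(1 − 0.67) = 1/0.33 ≈ 3.03.
ΔY = k × ΔG = (−€620 million) / 0.33 ≈ −€1,879 million.

−€1,879 million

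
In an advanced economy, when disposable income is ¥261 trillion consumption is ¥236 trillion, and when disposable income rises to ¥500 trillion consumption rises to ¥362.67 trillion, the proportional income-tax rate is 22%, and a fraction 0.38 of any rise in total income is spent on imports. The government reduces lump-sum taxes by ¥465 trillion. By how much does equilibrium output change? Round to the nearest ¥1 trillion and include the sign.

MPC = ΔC/ΔYd = (362.67 − 236)/(500 − 261) = 126.67/239 = 0.53.
A lump-sum tax change of −¥465 trillion shifts disposable income by +¥465 trillion; first-round consumption changes by −c × ΔT = −0.53 × (−¥465 trillion) = +¥246.45 trillion.
Expenditure multiplier = 1/(1 − c(1−t) + m) = 1/(1 − 0.53×0.78 + 0.38) = 1/0.9666 ≈ 1.035.
The tax multiplier is −c × k ≈ −0.548, so ΔY = k × (−c·ΔT) = (+¥246.45 trillion) / 0.9666 ≈ +¥255 trillion.

+¥255 trillion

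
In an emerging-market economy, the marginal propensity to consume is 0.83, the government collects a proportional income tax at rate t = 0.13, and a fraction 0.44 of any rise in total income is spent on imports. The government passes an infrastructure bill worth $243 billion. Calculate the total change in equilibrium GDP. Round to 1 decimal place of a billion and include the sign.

+$338.5 billion

Spending multiplier = 1/(1 − c(1−t) + m) = 1/(1 − 0.83×0.87 + 0.44) = 1/0.7179 ≈ 1.393.
ΔY = k × ΔG = (+$243 billion) / 0.7179 ≈ +$338.5 billion.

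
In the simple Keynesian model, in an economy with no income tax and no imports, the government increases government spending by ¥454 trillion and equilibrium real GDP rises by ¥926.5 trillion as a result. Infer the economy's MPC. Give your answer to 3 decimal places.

0.510

Implied spending multiplier k = ΔY/ΔG = 926.5/454 ≈ 2.0407.
Since k = 1/(1 − MPC), MPC = 1 − 1/k = 1 − ΔG/ΔY = 1 − 454/926.5 ≈ 0.510.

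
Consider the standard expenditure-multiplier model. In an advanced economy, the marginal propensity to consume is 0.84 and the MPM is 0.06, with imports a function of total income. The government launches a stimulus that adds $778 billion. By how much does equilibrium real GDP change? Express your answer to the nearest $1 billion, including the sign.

Spending multiplier = 1/(1 − c + m) = 1/(1 − 0.84 + 0.06) = 1/0.22 ≈ 4.545.
ΔY = k × ΔG = (+$778 billion) / 0.22 ≈ +$3,536 billion.

+$3,536 billion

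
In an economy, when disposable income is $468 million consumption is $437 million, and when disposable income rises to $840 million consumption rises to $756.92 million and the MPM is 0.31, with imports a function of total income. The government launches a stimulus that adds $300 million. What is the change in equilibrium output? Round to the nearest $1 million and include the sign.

MPC = ΔC/ΔYd = (756.92 − 437)/(840 − 468) = 319.92/372 = 0.86.
Government-spending multiplier = 1/(1 − c + m) = 1/(1 − 0.86 + 0.31) = 1/0.45 ≈ 2.222.
ΔY = k × ΔG = (+$300 million) / 0.45 ≈ +$667 million.

+$667 million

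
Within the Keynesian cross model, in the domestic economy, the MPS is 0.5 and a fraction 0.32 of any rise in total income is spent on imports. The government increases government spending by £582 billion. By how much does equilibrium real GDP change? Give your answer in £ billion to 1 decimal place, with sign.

MPC = 1 − MPS = 1 − 0.5 = 0.5.
Government-spending multiplier = 1/(1 − c + m) = 1/(1 − 0.5 + 0.32) = 1/0.82 ≈ 1.22.
ΔY = k × ΔG = (+£582 billion) / 0.82 ≈ +£709.8 billion.

+£709.8 billion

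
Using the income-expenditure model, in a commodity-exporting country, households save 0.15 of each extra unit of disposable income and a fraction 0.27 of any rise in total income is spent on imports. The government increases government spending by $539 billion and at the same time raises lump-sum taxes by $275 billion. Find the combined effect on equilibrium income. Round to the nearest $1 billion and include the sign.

MPC = 1 − MPS = 1 − 0.15 = 0.85.
Expenditure multiplier = 1/(1 − c + m) = 1/(1 − 0.85 + 0.27) = 1/0.42 ≈ 2.381.
ΔG contributes k·ΔG = (+$539 billion) / 0.42 ≈ +$1,283.3 billion.
ΔT of +$275 billion changes first-round spending by −c·ΔT = −$233.75 billion, contributing k·(−c·ΔT) = (−$233.75 billion) / 0.42 ≈ −$556.5 billion.
Net ΔY = k(ΔG − c·ΔT) = (+$305.25 billion) / 0.42 ≈ +$727 billion.

+$727 billion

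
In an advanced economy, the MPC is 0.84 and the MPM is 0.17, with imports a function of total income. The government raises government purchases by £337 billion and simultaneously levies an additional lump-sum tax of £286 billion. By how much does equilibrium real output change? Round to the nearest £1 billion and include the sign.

Expenditure multiplier = 1/(1 − c + m) = 1/(1 − 0.84 + 0.17) = 1/0.33 ≈ 3.03.
ΔG contributes k·ΔG = (+£337 billion) / 0.33 ≈ +£1,021.2 billion.
ΔT of +£286 billion changes first-round spending by −c·ΔT = −£240.24 billion, contributing k·(−c·ΔT) = (−£240.24 billion) / 0.33 = −£728 billion.
Net ΔY = k(ΔG − c·ΔT) = (+£96.76 billion) / 0.33 ≈ +£293 billion.

+£293 billion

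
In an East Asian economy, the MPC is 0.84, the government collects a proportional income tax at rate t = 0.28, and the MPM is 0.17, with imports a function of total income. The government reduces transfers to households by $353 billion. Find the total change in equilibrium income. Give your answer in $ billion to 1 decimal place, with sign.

The transfer change shifts disposable income by −$353 billion, so first-round consumption changes by c·ΔTR = 0.84 × (−$353 billion) = −$296.52 billion.
Expenditure multiplier = 1/(1 − c(1−t) + m) = 1/(1 − 0.84×0.72 + 0.17) = 1/0.5652 ≈ 1.769.
The transfer multiplier is c × k ≈ 1.486, so ΔY = k × (c·ΔTR) = (−$296.52 billion) / 0.5652 ≈ −$524.6 billion.

−$524.6 billion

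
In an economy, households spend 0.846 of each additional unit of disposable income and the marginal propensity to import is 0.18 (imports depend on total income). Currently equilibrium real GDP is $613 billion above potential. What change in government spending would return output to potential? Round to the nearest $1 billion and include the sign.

Spending multiplier = 1/(1 − c + m) = 1/(1 − 0.846 + 0.18) = 1/0.334 ≈ 2.994.
Need ΔY = −$613 billion, so ΔG = ΔY/k = (−$613 billion) × 0.334 ≈ −$205 billion.
The government should cut government spending by $205 billion.

−$205 billion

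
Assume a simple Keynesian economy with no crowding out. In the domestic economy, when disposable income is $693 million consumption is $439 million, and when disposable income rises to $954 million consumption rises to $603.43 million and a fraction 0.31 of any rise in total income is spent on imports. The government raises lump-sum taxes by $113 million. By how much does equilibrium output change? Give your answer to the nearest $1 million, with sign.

MPC = ΔC/ΔYd = (603.43 − 439)/(954 − 693) = 164.43/261 = 0.63.
A lump-sum tax change of +$113 million shifts disposable income by −$113 million; first-round consumption changes by −c × ΔT = −0.63 × (+$113 million) = −$71.19 million.
Expenditure multiplier = 1/(1 − c + m) = 1/(1 − 0.63 + 0.31) = 1/0.68 ≈ 1.471.
The tax multiplier is −c × k ≈ −0.926, so ΔY = k × (−c·ΔT) = (−$71.19 million) / 0.68 ≈ −$105 million.

−$105 million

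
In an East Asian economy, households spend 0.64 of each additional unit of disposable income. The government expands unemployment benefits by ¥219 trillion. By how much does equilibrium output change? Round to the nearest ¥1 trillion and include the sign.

The transfer change shifts disposable income by +¥219 trillion, so first-round consumption changes by c·ΔTR = 0.64 × (+¥219 trillion) = +¥140.16 trillion.
Expenditure multiplier = 1/(1 − MPC) = 1/(1 − 0.64) = 1/0.36 ≈ 2.778.
The transfer multiplier is c × k ≈ 1.778, so ΔY = k × (c·ΔTR) = (+¥140.16 trillion) / 0.36 ≈ +¥389 trillion.

+¥389 trillion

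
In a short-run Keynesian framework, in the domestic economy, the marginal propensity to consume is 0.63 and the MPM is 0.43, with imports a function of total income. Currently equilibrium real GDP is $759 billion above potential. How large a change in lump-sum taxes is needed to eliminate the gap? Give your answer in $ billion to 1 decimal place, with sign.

+$963.8 billion

Spending multiplier = 1/(1 − c + m) = 1/(1 − 0.63 + 0.43) = 1/0.8 = 1.25.
Tax multiplier = −c·k = −0.63/0.8 ≈ −0.788. Need ΔY = −$759 billion, so ΔT = ΔY/(−c·k) = −(−$759 billion) × 0.8 / 0.63 ≈ +$963.8 billion.
The government should raise lump-sum taxes by $963.8 billion.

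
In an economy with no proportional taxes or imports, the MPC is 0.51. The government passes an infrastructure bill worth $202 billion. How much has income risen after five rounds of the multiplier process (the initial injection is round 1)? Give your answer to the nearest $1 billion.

Round 1 adds ΔG = $202 billion; each later round is MPC = 0.51 times the previous.
After 5 rounds: 202 + 103.02 + 52.5402 + 26.795502 + 13.66570602 = ΔG·(1 − c^5)/(1 − c) = 202 × (1 − 0.0345025251)/0.49 ≈ $398 billion.

$398 billion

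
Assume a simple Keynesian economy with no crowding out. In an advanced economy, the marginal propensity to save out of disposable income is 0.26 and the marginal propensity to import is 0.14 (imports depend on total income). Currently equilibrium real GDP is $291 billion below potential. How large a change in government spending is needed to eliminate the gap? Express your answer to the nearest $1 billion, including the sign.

MPC = 1 − MPS = 1 − 0.26 = 0.74.
Spending multiplier = 1/(1 − c + m) = 1/(1 − 0.74 + 0.14) = 1/0.4 = 2.5.
Need ΔY = +$291 billion, so ΔG = ΔY/k = (+$291 billion) × 0.4 ≈ +$116 billion.
The government should increase government spending by $116 billion.

+$116 billion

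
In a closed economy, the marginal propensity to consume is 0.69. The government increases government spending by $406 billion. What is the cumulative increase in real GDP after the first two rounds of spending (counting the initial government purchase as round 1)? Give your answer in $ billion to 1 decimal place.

$686.1 billion

Round 1 adds ΔG = $406 billion; each later round is MPC = 0.69 times the previous.
After 2 rounds: 406 + 280.14 = ΔG·(1 − c^2)/(1 − c) = 406 × (1 − 0.4761)/0.31 ≈ $686.1 billion.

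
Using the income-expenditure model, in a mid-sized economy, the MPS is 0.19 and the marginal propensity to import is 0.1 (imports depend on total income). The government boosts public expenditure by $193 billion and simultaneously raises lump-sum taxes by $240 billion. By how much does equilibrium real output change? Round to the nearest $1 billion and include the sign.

MPC = 1 − MPS = 1 − 0.19 = 0.81.
Expenditure multiplier = 1/(1 − c + m) = 1/(1 − 0.81 + 0.1) = 1/0.29 ≈ 3.448.
ΔG contributes k·ΔG = (+$193 billion) / 0.29 ≈ +$665.5 billion.
ΔT of +$240 billion changes first-round spending by −c·ΔT = −$194.4 billion, contributing k·(−c·ΔT) = (−$194.4 billion) / 0.29 ≈ −$670.3 billion.
Net ΔY = k(ΔG − c·ΔT) = (−$1.4 billion) / 0.29 ≈ −$5 billion.

−$5 billion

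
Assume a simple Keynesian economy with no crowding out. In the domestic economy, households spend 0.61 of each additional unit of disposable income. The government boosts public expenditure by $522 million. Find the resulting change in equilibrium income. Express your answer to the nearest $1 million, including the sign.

Government-spending multiplier = 1/(1 − MPC) = 1/(1 − 0.61) = 1/0.39 ≈ 2.564.
ΔY = k × ΔG = (+$522 million) / 0.39 ≈ +$1,338 million.

+$1,338 million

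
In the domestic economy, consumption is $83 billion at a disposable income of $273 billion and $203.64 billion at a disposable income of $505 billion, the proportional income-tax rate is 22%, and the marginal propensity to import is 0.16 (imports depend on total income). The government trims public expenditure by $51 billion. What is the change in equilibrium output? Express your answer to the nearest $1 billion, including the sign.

−$68 billion

MPC = ΔC/ΔYd = (203.64 − 83)/(505 − 273) = 120.64/232 = 0.52.
Spending multiplier = 1/(1 − c(1−t) + m) = 1/(1 − 0.52×0.78 + 0.16) = 1/0.7544 ≈ 1.326.
ΔY = k × ΔG = (−$51 billion) / 0.7544 ≈ −$68 billion.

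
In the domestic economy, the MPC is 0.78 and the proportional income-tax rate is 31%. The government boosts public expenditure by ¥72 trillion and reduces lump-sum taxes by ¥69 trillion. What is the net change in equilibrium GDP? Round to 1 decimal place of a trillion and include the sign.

+¥272.5 trillion

Expenditure multiplier = 1/(1 − c(1−t)) = 1/(1 − 0.78×0.69) = 1/0.4618 ≈ 2.165.
ΔG contributes k·ΔG = (+¥72 trillion) / 0.4618 ≈ +¥155.9 trillion.
ΔT of −¥69 trillion changes first-round spending by −c·ΔT = +¥53.82 trillion, contributing k·(−c·ΔT) = (+¥53.82 trillion) / 0.4618 ≈ +¥116.5 trillion.
Net ΔY = k(ΔG − c·ΔT) = (+¥125.82 trillion) / 0.4618 ≈ +¥272.5 trillion.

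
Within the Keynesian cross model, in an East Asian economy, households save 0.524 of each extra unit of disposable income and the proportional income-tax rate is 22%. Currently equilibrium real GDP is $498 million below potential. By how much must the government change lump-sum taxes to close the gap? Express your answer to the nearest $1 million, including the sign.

MPC = 1 − MPS = 1 − 0.524 = 0.476.
Spending multiplier = 1/(1 − c(1−t)) = 1/(1 − 0.476×0.78) = 1/0.62872 ≈ 1.591.
Tax multiplier = −c·k = −0.476/0.62872 ≈ −0.757. Need ΔY = +$498 million, so ΔT = ΔY/(−c·k) = −(+$498 million) × 0.62872 / 0.476 ≈ −$658 million.
The government should cut lump-sum taxes by $658 million.

−$658 million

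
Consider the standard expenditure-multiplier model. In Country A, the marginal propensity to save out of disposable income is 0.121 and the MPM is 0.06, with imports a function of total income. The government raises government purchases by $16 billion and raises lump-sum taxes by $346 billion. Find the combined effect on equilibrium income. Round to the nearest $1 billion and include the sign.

−$1,592 billion

MPC = 1 − MPS = 1 − 0.121 = 0.879.
Expenditure multiplier = 1/(1 − c + m) = 1/(1 − 0.879 + 0.06) = 1/0.181 ≈ 5.525.
ΔG contributes k·ΔG = (+$16 billion) / 0.181 ≈ +$88.4 billion.
ΔT of +$346 billion changes first-round spending by −c·ΔT = −$304.134 billion, contributing k·(−c·ΔT) = (−$304.134 billion) / 0.181 ≈ −$1,680.3 billion.
Net ΔY = k(ΔG − c·ΔT) = (−$288.134 billion) / 0.181 ≈ −$1,592 billion.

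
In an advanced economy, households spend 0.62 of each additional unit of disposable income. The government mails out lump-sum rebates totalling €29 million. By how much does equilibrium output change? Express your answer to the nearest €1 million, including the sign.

+€47 million

A lump-sum tax change of −€29 million shifts disposable income by +€29 million; first-round consumption changes by −c × ΔT = −0.62 × (−€29 million) = +€17.98 million.
Expenditure multiplier = 1/(1 − MPC) = 1/(1 − 0.62) = 1/0.38 ≈ 2.632.
The tax multiplier is −c × k ≈ −1.632, so ΔY = k × (−c·ΔT) = (+€17.98 million) / 0.38 ≈ +€47 million.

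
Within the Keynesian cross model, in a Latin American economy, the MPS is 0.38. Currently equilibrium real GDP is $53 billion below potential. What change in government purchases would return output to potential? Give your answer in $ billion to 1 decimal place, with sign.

MPC = 1 − MPS = 1 − 0.38 = 0.62.
Spending multiplier = 1/(1 − MPC) = 1/(1 − 0.62) = 1/0.38 ≈ 2.632.
Need ΔY = +$53 billion, so ΔG = ΔY/k = (+$53 billion) × 0.38 ≈ +$20.1 billion.
The government should increase government purchases by $20.1 billion.

+$20.1 billion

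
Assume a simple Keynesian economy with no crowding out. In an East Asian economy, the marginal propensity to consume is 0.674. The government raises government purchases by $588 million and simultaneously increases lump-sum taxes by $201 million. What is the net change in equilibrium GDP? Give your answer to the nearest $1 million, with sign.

+$1,388 million

Expenditure multiplier = 1/(1 − MPC) = 1/(1 − 0.674) = 1/0.326 ≈ 3.067.
ΔG contributes k·ΔG = (+$588 million) / 0.326 ≈ +$1,803.7 million.
ΔT of +$201 million changes first-round spending by −c·ΔT = −$135.474 million, contributing k·(−c·ΔT) = (−$135.474 million) / 0.326 ≈ −$415.6 million.
Net ΔY = k(ΔG − c·ΔT) = (+$452.526 million) / 0.326 ≈ +$1,388 million.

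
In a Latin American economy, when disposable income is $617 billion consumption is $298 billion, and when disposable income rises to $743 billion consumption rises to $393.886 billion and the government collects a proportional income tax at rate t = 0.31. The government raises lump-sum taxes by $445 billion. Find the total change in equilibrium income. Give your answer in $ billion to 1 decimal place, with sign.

MPC = ΔC/ΔYd = (393.886 − 298)/(743 − 617) = 95.886/126 = 0.761.
A lump-sum tax change of +$445 billion shifts disposable income by −$445 billion; first-round consumption changes by −c × ΔT = −0.761 × (+$445 billion) = −$338.645 billion.
Expenditure multiplier = 1/(1 − c(1−t)) = 1/(1 − 0.761×0.69) = 1/0.47491 ≈ 2.106.
The tax multiplier is −c × k ≈ −1.602, so ΔY = k × (−c·ΔT) = (−$338.645 billion) / 0.47491 ≈ −$713.1 billion.

−$713.1 billion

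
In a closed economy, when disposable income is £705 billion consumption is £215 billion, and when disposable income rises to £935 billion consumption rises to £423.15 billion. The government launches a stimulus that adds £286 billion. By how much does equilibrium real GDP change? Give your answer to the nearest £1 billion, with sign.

+£3,011 billion

MPC = ΔC/ΔYd = (423.15 − 215)/(935 − 705) = 208.15/230 = 0.905.
Spending multiplier = 1/(1 − MPC) = 1/(1 − 0.905) = 1/0.095 ≈ 10.526.
ΔY = k × ΔG = (+£286 billion) / 0.095 ≈ +£3,011 billion.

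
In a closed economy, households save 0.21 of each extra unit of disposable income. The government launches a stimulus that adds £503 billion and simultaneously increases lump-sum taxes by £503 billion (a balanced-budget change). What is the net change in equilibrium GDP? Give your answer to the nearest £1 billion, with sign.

+£503 billion

MPC = 1 − MPS = 1 − 0.21 = 0.79.
Expenditure multiplier = 1/(1 − MPC) = 1/(1 − 0.79) = 1/0.21 ≈ 4.762.
ΔG contributes k·ΔG = (+£503 billion) / 0.21 ≈ +£2,395.2 billion.
ΔT of +£503 billion changes first-round spending by −c·ΔT = −£397.37 billion, contributing k·(−c·ΔT) = (−£397.37 billion) / 0.21 ≈ −£1,892.2 billion.
With ΔG = ΔT and no other leakages, the balanced-budget multiplier is 1, so ΔY = ΔG = +£503 billion.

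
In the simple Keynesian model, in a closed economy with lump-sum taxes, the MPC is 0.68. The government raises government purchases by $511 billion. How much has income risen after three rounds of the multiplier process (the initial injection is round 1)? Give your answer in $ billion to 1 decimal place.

$1,094.8 billion

Round 1 adds ΔG = $511 billion; each later round is MPC = 0.68 times the previous.
After 3 rounds: 511 + 347.48 + 236.2864 = ΔG·(1 − c^3)/(1 − c) = 511 × (1 − 0.314432)/0.32 ≈ $1,094.8 billion.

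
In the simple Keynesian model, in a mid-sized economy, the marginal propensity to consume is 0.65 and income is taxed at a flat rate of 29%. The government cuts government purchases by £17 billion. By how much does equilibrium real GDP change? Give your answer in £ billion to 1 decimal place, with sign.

Spending multiplier = 1/(1 − c(1−t)) = 1/(1 − 0.65×0.71) = 1/0.5385 ≈ 1.857.
ΔY = k × ΔG = (−£17 billion) / 0.5385 ≈ −£31.6 billion.

−£31.6 billion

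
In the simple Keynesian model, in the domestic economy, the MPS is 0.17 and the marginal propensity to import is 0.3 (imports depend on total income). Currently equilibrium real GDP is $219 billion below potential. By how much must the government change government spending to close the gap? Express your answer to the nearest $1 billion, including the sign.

MPC = 1 − MPS = 1 − 0.17 = 0.83.
Spending multiplier = 1/(1 − c + m) = 1/(1 − 0.83 + 0.3) = 1/0.47 ≈ 2.128.
Need ΔY = +$219 billion, so ΔG = ΔY/k = (+$219 billion) × 0.47 ≈ +$103 billion.
The government should increase government spending by $103 billion.

+$103 billion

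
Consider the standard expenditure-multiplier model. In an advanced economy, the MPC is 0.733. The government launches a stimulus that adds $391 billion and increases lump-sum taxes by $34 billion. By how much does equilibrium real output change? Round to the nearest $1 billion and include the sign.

Expenditure multiplier = 1/(1 − MPC) = 1/(1 − 0.733) = 1/0.267 ≈ 3.745.
ΔG contributes k·ΔG = (+$391 billion) / 0.267 ≈ +$1,464.4 billion.
ΔT of +$34 billion changes first-round spending by −c·ΔT = −$24.922 billion, contributing k·(−c·ΔT) = (−$24.922 billion) / 0.267 ≈ −$93.3 billion.
Net ΔY = k(ΔG − c·ΔT) = (+$366.078 billion) / 0.267 ≈ +$1,371 billion.

+$1,371 billion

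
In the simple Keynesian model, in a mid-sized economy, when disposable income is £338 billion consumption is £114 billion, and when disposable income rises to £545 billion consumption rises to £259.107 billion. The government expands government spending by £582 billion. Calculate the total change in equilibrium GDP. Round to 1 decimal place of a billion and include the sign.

+£1,946.5 billion

MPC = ΔC/ΔYd = (259.107 − 114)/(545 − 338) = 145.107/207 = 0.701.
Government-spending multiplier = 1/(1 − MPC) = 1/(1 − 0.701) = 1/0.299 ≈ 3.344.
ΔY = k × ΔG = (+£582 billion) / 0.299 ≈ +£1,946.5 billion.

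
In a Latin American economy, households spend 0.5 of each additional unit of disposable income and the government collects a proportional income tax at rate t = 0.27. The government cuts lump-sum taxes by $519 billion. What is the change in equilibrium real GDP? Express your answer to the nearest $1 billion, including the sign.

A lump-sum tax change of −$519 billion shifts disposable income by +$519 billion; first-round consumption changes by −c × ΔT = −0.5 × (−$519 billion) = +$259.5 billion.
Expenditure multiplier = 1/(1 − c(1−t)) = 1/(1 − 0.5×0.73) = 1/0.635 ≈ 1.575.
The tax multiplier is −c × k ≈ −0.787, so ΔY = k × (−c·ΔT) = (+$259.5 billion) / 0.635 ≈ +$409 billion.

+$409 billion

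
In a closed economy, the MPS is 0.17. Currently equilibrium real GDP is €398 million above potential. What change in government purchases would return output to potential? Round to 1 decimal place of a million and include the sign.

MPC = 1 − MPS = 1 − 0.17 = 0.83.
Spending multiplier = 1/(1 − MPC) = 1/(1 − 0.83) = 1/0.17 ≈ 5.882.
Need ΔY = −€398 million, so ΔG = ΔY/k = (−€398 million) × 0.17 ≈ −€67.7 million.
The government should cut government purchases by €67.7 million.

−€67.7 million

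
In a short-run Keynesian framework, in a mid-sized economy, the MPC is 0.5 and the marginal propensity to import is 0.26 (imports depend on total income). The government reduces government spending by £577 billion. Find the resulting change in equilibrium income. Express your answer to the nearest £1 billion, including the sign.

−£759 billion

Expenditure multiplier = 1/(1 − c + m) = 1/(1 − 0.5 + 0.26) = 1/0.76 ≈ 1.316.
ΔY = k × ΔG = (−£577 billion) / 0.76 ≈ −£759 billion.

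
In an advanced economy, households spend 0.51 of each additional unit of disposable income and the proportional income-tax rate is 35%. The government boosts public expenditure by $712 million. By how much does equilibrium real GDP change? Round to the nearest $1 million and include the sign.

Expenditure multiplier = 1/(1 − c(1−t)) = 1/(1 − 0.51×0.65) = 1/0.6685 ≈ 1.496.
ΔY = k × ΔG = (+$712 million) / 0.6685 ≈ +$1,065 million.

+$1,065 million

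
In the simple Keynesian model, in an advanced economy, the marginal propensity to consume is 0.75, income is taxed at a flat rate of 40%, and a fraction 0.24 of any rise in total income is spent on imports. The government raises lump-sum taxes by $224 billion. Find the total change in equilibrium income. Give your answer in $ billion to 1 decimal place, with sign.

−$212.7 billion

A lump-sum tax change of +$224 billion shifts disposable income by −$224 billion; first-round consumption changes by −c × ΔT = −0.75 × (+$224 billion) = −$168 billion.
Expenditure multiplier = 1/(1 − c(1−t) + m) = 1/(1 − 0.75×0.6 + 0.24) = 1/0.79 ≈ 1.266.
The tax multiplier is −c × k ≈ −0.949, so ΔY = k × (−c·ΔT) = (−$168 billion) / 0.79 ≈ −$212.7 billion.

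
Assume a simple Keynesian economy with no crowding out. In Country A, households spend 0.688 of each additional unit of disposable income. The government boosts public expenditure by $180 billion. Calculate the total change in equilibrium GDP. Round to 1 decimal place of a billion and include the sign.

+$576.9 billion

Government-spending multiplier = 1/(1 − MPC) = 1/(1 − 0.688) = 1/0.312 ≈ 3.205.
ΔY = k × ΔG = (+$180 billion) / 0.312 ≈ +$576.9 billion.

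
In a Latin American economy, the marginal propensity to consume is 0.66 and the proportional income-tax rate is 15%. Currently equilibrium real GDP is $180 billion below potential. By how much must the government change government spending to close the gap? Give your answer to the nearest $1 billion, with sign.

Spending multiplier = 1/(1 − c(1−t)) = 1/(1 − 0.66×0.85) = 1/0.439 ≈ 2.278.
Need ΔY = +$180 billion, so ΔG = ΔY/k = (+$180 billion) × 0.439 ≈ +$79 billion.
The government should increase government spending by $79 billion.

+$79 billion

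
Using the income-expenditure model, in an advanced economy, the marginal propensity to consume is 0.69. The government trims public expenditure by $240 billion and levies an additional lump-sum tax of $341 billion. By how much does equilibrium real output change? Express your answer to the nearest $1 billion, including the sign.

−$1,533 billion

Expenditure multiplier = 1/(1 − MPC) = 1/(1 − 0.69) = 1/0.31 ≈ 3.226.
ΔG contributes k·ΔG = (−$240 billion) / 0.31 ≈ −$774.2 billion.
ΔT of +$341 billion changes first-round spending by −c·ΔT = −$235.29 billion, contributing k·(−c·ΔT) = (−$235.29 billion) / 0.31 = −$759 billion.
Net ΔY = k(ΔG − c·ΔT) = (−$475.29 billion) / 0.31 ≈ −$1,533 billion.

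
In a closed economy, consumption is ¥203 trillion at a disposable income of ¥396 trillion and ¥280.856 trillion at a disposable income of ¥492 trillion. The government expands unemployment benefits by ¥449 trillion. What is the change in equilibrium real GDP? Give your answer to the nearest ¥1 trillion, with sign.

+¥1,927 trillion

MPC = ΔC/ΔYd = (280.856 − 203)/(492 − 396) = 77.856/96 = 0.811.
The transfer change shifts disposable income by +¥449 trillion, so first-round consumption changes by c·ΔTR = 0.811 × (+¥449 trillion) = +¥364.139 trillion.
Expenditure multiplier = 1/(1 − MPC) = 1/(1 − 0.811) = 1/0.189 ≈ 5.291.
The transfer multiplier is c × k ≈ 4.291, so ΔY = k × (c·ΔTR) = (+¥364.139 trillion) / 0.189 ≈ +¥1,927 trillion.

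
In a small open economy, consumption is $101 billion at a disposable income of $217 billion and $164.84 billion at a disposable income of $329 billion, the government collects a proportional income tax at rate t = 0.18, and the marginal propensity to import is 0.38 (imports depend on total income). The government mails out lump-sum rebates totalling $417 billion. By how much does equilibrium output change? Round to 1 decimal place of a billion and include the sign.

+$260.5 billion

MPC = ΔC/ΔYd = (164.84 − 101)/(329 − 217) = 63.84/112 = 0.57.
A lump-sum tax change of −$417 billion shifts disposable income by +$417 billion; first-round consumption changes by −c × ΔT = −0.57 × (−$417 billion) = +$237.69 billion.
Expenditure multiplier = 1/(1 − c(1−t) + m) = 1/(1 − 0.57×0.82 + 0.38) = 1/0.9126 ≈ 1.096.
The tax multiplier is −c × k ≈ −0.625, so ΔY = k × (−c·ΔT) = (+$237.69 billion) / 0.9126 ≈ +$260.5 billion.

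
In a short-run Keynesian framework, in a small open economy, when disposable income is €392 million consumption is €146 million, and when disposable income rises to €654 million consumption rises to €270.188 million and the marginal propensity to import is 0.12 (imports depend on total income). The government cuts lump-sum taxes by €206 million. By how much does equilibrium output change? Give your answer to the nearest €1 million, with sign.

MPC = ΔC/ΔYd = (270.188 − 146)/(654 − 392) = 124.188/262 = 0.474.
A lump-sum tax change of −€206 million shifts disposable income by +€206 million; first-round consumption changes by −c × ΔT = −0.474 × (−€206 million) = +€97.644 million.
Expenditure multiplier = 1/(1 − c + m) = 1/(1 − 0.474 + 0.12) = 1/0.646 ≈ 1.548.
The tax multiplier is −c × k ≈ −0.734, so ΔY = k × (−c·ΔT) = (+€97.644 million) / 0.646 ≈ +€151 million.

+€151 million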